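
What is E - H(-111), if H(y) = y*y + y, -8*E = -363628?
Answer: 66487/2 ≈ 33244.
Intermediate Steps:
E = 90907/2 (E = -⅛*(-363628) = 90907/2 ≈ 45454.)
H(y) = y + y² (H(y) = y² + y = y + y²)
E - H(-111) = 90907/2 - (-111)*(1 - 111) = 90907/2 - (-111)*(-110) = 90907/2 - 1*12210 = 90907/2 - 12210 = 66487/2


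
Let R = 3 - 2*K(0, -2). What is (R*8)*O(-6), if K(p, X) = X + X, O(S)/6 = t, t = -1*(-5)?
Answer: 2640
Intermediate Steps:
t = 5
O(S) = 30 (O(S) = 6*5 = 30)
K(p, X) = 2*X
R = 11 (R = 3 - 4*(-2) = 3 - 2*(-4) = 3 + 8 = 11)
(R*8)*O(-6) = (11*8)*30 = 88*30 = 2640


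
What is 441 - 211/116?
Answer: 50945/116 ≈ 439.18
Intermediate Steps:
441 - 211/116 = 50945/116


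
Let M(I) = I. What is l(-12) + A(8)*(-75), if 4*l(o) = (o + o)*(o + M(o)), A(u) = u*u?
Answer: -4656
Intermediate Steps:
A(u) = u**2
l(o) = o**2 (l(o) = ((o + o)*(o + o))/4 = ((2*o)*(2*o))/4 = (4*o**2)/4 = o**2)
l(-12) + A(8)*(-75) = (-12)**2 + 8**2*(-75) = 144 + 64*(-75) = 144 - 4800 = -4656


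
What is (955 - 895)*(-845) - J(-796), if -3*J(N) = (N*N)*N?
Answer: -504510436/3 ≈ -1.6817e+8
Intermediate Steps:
J(N) = -N**3/3 (J(N) = -N*N*N/3 = -N**2*N/3 = -N**3/3)
(955 - 895)*(-845) - J(-796) = (955 - 895)*(-845) - (-1)*(-796)**3/3 = 60*(-845) - (-1)*(-504358336)/3 = -50700 - 1*504358336/3 = -50700 - 504358336/3 = -504510436/3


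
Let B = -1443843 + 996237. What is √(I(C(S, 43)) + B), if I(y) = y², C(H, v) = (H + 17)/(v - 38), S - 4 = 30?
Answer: 3*I*√1243061/5 ≈ 668.96*I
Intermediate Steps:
S = 34 (S = 4 + 30 = 34)
C(H, v) = (17 + H)/(-38 + v)
B = -447606
√(I(C(S, 43)) + B) = √(((17 + 34)/(-38 + 43))² - 447606) = √((51/5)² - 447606) = √(2601/25 - 447606) = √(-11187549/25) = 3*I*√1243061/5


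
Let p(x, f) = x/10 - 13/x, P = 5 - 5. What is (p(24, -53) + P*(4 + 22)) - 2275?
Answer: -272777/120 ≈ -2273.1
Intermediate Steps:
P = 0
p(x, f) = -13/x + x/10 (p(x, f) = x*(⅒) - 13/x = x/10 - 13/x = -13/x + x/10)
(p(24, -53) + P*(4 + 22)) - 2275 = ((-13/24 + (⅒)*24) + 0*(4 + 22)) - 2275 = ((-13*1/24 + 12/5) + 0*26) - 2275 = ((-13/24 + 12/5) + 0) - 2275 = (223/120 + 0) - 2275 = 223/120 - 2275 = -272777/120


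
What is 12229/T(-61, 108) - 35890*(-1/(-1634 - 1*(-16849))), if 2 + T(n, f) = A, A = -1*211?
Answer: -35683933/648159 ≈ -55.054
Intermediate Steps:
A = -211
T(n, f) = -213 (T(n, f) = -2 - 211 = -213)
12229/T(-61, 108) - 35890*(-1/(-1634 - 1*(-16849))) = 12229/(-213) - 35890*(-1/(-1634 - 1*(-16849))) = 12229*(-1/213) - 35890*(-1/(-1634 + 16849)) = -12229/213 - 35890/((-1*15215)) = -12229/213 - 35890/(-15215) = -12229/213 - 35890*(-1/15215) = -12229/213 + 7178/3043 = -35683933/648159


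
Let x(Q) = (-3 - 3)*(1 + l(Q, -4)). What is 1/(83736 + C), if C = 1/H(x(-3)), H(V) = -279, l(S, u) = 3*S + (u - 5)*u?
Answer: 279/23362343 ≈ 1.1942e-5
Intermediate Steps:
l(S, u) = 3*S + u*(-5 + u) (l(S, u) = 3*S + (-5 + u)*u = 3*S + u*(-5 + u))
x(Q) = -222 - 18*Q (x(Q) = (-3 - 3)*(1 + ((-4)² - 5*(-4) + 3*Q)) = -6*(1 + (16 + 20 + 3*Q)) = -6*(1 + (36 + 3*Q)) = -6*(37 + 3*Q) = -222 - 18*Q)
C = -1/279 (C = 1/(-279) = -1/279 ≈ -0.0035842)
1/(83736 + C) = 1/(83736 - 1/279) = 1/(23362343/279) = 279/23362343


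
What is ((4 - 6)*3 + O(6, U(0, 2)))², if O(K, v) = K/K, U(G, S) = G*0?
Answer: 25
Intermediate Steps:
U(G, S) = 0
O(K, v) = 1
((4 - 6)*3 + O(6, U(0, 2)))² = ((4 - 6)*3 + 1)² = (-2*3 + 1)² = (-6 + 1)² = (-5)² = 25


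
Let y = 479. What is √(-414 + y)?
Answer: √65 ≈ 8.0623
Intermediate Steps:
√(-414 + y) = √(-414 + 479) = √65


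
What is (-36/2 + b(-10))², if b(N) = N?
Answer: 784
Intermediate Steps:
(-36/2 + b(-10))² = (-36/2 - 10)² = (-36*½ - 10)² = (-18 - 10)² = (-28)² = 784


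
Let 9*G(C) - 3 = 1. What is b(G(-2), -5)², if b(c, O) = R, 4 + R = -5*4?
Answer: 576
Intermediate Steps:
R = -24 (R = -4 - 5*4 = -4 - 20 = -24)
G(C) = 4/9 (G(C) = ⅓ + (⅑)*1 = ⅓ + ⅑ = 4/9)
b(c, O) = -24
b(G(-2), -5)² = (-24)² = 576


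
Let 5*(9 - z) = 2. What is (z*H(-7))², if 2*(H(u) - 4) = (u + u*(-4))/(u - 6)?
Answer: 12737761/16900 ≈ 753.71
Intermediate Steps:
z = 43/5 (z = 9 - ⅕*2 = 9 - ⅖ = 43/5 ≈ 8.6000)
H(u) = 4 - 3*u/(2*(-6 + u)) (H(u) = 4 + ((u + u*(-4))/(u - 6))/2 = 4 + ((u - 4*u)/(-6 + u))/2 = 4 + ((-3*u)/(-6 + u))/2 = 4 + (-3*u/(-6 + u))/2 = 4 - 3*u/(2*(-6 + u)))
(z*H(-7))² = (43*((-48 + 5*(-7))/(2*(-6 - 7)))/5)² = (43*((½)*(-48 - 35)/(-13))/5)² = (43*((½)*(-1/13)*(-83))/5)² = ((43/5)*(83/26))² = (3569/130)² = 12737761/16900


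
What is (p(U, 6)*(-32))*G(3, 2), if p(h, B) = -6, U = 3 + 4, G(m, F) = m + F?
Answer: 960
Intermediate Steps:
G(m, F) = F + m
U = 7
(p(U, 6)*(-32))*G(3, 2) = (-6*(-32))*(2 + 3) = 192*5 = 960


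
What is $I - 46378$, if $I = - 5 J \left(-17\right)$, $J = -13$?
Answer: $-47483$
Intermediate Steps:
$I = -1105$ ($I = \left(-5\right) \left(-13\right) \left(-17\right) = 65 \left(-17\right) = -1105$)
$I - 46378 = -1105 - 46378 = -47483$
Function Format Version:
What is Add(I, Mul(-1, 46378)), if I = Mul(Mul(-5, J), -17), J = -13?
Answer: -47483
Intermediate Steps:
I = -1105 (I = Mul(Mul(-5, -13), -17) = Mul(65, -17) = -1105)
Add(I, Mul(-1, 46378)) = Add(-1105, Mul(-1, 46378)) = Add(-1105, -46378) = -47483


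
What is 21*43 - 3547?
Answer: -2644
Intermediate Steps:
21*43 - 3547 = 903 - 3547 = -2644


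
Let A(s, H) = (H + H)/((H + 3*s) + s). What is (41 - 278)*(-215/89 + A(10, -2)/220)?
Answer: 106517043/186010 ≈ 572.64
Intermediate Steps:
A(s, H) = 2*H/(H + 4*s) (A(s, H) = (2*H)/(H + 4*s) = 2*H/(H + 4*s))
(41 - 278)*(-215/89 + A(10, -2)/220) = (41 - 278)*(-215/89 + (2*(-2)/(-2 + 4*10))/220) = -237*(-215*1/89 + (2*(-2)/(-2 + 40))*(1/220)) = -237*(-215/89 + (2*(-2)/38)*(1/220)) = -237*(-215/89 + (2*(-2)*(1/38))*(1/220)) = -237*(-215/89 - 2/19*1/220) = -237*(-215/89 - 1/2090) = -237*(-449439/186010) = 106517043/186010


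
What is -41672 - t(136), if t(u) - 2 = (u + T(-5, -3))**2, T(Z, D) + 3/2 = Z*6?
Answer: -210377/4 ≈ -52594.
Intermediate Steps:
T(Z, D) = -3/2 + 6*Z (T(Z, D) = -3/2 + Z*6 = -3/2 + 6*Z)
t(u) = 2 + (-63/2 + u)**2 (t(u) = 2 + (u + (-3/2 + 6*(-5)))**2 = 2 + (u + (-3/2 - 30))**2 = 2 + (u - 63/2)**2 = 2 + (-63/2 + u)**2)
-41672 - t(136) = -41672 - (2 + (-63 + 2*136)**2/4) = -41672 - (2 + (-63 + 272)**2/4) = -41672 - (2 + (1/4)*209**2) = -41672 - (2 + (1/4)*43681) = -41672 - (2 + 43681/4) = -41672 - 1*43689/4 = -41672 - 43689/4 = -210377/4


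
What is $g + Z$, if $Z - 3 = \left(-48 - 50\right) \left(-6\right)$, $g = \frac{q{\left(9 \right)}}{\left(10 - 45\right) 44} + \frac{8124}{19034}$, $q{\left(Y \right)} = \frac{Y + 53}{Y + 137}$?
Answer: $\frac{632767928753}{1069901140} \approx 591.43$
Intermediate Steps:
$q{\left(Y \right)} = \frac{53 + Y}{137 + Y}$
$g = \frac{456355013}{1069901140}$ ($g = \frac{\frac{1}{137 + 9} \left(53 + 9\right)}{\left(10 - 45\right) 44} + \frac{8124}{19034} = \frac{\frac{1}{146} \cdot 62}{\left(-35\right) 44} + 8124 \cdot \frac{1}{19034} = \frac{\frac{1}{146} \cdot 62}{-1540} + \frac{4062}{9517} = \frac{31}{73} \left(- \frac{1}{1540}\right) + \frac{4062}{9517} = - \frac{31}{112420} + \frac{4062}{9517} = \frac{456355013}{1069901140} \approx 0.42654$)
$Z = 591$ ($Z = 3 + \left(-48 - 50\right) \left(-6\right) = 3 - -588 = 3 + 588 = 591$)
$g + Z = \frac{456355013}{1069901140} + 591 = \frac{632767928753}{1069901140}$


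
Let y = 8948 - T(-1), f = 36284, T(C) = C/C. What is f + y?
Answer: 45231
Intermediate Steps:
T(C) = 1
y = 8947 (y = 8948 - 1*1 = 8948 - 1 = 8947)
f + y = 36284 + 8947 = 45231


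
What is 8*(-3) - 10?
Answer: -34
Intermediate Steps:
8*(-3) - 10 = -24 - 10 = -34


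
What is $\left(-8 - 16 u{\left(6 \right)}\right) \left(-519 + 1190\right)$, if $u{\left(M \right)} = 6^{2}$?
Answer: $-391864$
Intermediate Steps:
$u{\left(M \right)} = 36$
$\left(-8 - 16 u{\left(6 \right)}\right) \left(-519 + 1190\right) = \left(-8 - 576\right) \left(-519 + 1190\right) = \left(-8 - 576\right) 671 = \left(-584\right) 671 = -391864$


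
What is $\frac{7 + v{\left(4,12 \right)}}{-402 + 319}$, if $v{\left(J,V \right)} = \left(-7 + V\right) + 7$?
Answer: $- \frac{19}{83} \approx -0.22892$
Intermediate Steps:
$v{\left(J,V \right)} = V$
$\frac{7 + v{\left(4,12 \right)}}{-402 + 319} = \frac{7 + 12}{-402 + 319} = \frac{19}{-83} = 19 \left(- \frac{1}{83}\right) = - \frac{19}{83}$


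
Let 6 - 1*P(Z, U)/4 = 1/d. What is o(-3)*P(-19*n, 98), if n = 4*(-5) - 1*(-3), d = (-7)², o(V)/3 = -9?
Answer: -31644/49 ≈ -645.80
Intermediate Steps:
o(V) = -27 (o(V) = 3*(-9) = -27)
d = 49
n = -17 (n = -20 + 3 = -17)
P(Z, U) = 1172/49 (P(Z, U) = 24 - 4/49 = 1172/49)
o(-3)*P(-19*n, 98) = -27*1172/49 = -31644/49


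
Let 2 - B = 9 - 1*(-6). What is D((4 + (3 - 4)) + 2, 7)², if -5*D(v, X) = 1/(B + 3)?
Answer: 1/2500 ≈ 0.00040000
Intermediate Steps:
B = -13 (B = 2 - (9 - 1*(-6)) = 2 - (9 + 6) = 2 - 1*15 = 2 - 15 = -13)
D(v, X) = 1/50 (D(v, X) = -1/(5*(-13 + 3)) = -⅕/(-10) = -⅕*(-⅒) = 1/50)
D((4 + (3 - 4)) + 2, 7)² = (1/50)² = 1/2500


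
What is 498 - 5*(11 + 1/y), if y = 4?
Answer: 1767/4 ≈ 441.75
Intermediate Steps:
498 - 5*(11 + 1/y) = 498 - 5*(11 + 1/4) = 498 - 5*(11 + ¼) = 498 - 5*45/4 = 498 - 225/4 = 1767/4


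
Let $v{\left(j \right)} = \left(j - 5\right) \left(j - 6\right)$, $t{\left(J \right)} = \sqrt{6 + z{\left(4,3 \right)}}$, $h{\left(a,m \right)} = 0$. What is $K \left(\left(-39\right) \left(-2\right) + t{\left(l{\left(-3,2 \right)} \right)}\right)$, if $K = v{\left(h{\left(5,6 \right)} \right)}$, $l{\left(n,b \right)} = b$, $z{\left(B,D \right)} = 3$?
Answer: $2430$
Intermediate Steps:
$t{\left(J \right)} = 3$ ($t{\left(J \right)} = \sqrt{6 + 3} = \sqrt{9} = 3$)
$v{\left(j \right)} = \left(-6 + j\right) \left(-5 + j\right)$ ($v{\left(j \right)} = \left(-5 + j\right) \left(-6 + j\right) = \left(-6 + j\right) \left(-5 + j\right)$)
$K = 30$ ($K = 30 + 0^{2} - 0 = 30 + 0 + 0 = 30$)
$K \left(\left(-39\right) \left(-2\right) + t{\left(l{\left(-3,2 \right)} \right)}\right) = 30 \left(\left(-39\right) \left(-2\right) + 3\right) = 30 \left(78 + 3\right) = 30 \cdot 81 = 2430$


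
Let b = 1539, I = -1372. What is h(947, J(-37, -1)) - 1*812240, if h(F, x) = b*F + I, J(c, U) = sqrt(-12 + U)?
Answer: 643821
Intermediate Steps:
h(F, x) = -1372 + 1539*F (h(F, x) = 1539*F - 1372 = -1372 + 1539*F)
h(947, J(-37, -1)) - 1*812240 = (-1372 + 1539*947) - 1*812240 = (-1372 + 1457433) - 812240 = 1456061 - 812240 = 643821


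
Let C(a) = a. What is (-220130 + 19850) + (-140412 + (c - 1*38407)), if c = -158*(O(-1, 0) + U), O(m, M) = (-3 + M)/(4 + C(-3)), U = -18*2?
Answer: -372937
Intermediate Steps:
U = -36
O(m, M) = -3 + M (O(m, M) = (-3 + M)/(4 - 3) = (-3 + M)/1 = (-3 + M)*1 = -3 + M)
c = 6162 (c = -158*((-3 + 0) - 36) = -158*(-3 - 36) = -158*(-39) = 6162)
(-220130 + 19850) + (-140412 + (c - 1*38407)) = (-220130 + 19850) + (-140412 + (6162 - 1*38407)) = -200280 + (-140412 + (6162 - 38407)) = -200280 + (-140412 - 32245) = -200280 - 172657 = -372937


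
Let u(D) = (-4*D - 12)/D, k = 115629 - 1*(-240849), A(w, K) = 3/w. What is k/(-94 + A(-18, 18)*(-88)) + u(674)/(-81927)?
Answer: -14763214843957/3285518481 ≈ -4493.4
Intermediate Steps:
k = 356478 (k = 115629 + 240849 = 356478)
u(D) = (-12 - 4*D)/D
k/(-94 + A(-18, 18)*(-88)) + u(674)/(-81927) = 356478/(-94 + (3/(-18))*(-88)) + (-4 - 12/674)/(-81927) = 356478/(-94 + (3*(-1/18))*(-88)) + (-4 - 12*1/674)*(-1/81927) = 356478/(-94 - ⅙*(-88)) + (-4 - 6/337)*(-1/81927) = 356478/(-94 + 44/3) - 1354/337*(-1/81927) = 356478/(-238/3) + 1354/27609399 = 356478*(-3/238) + 1354/27609399 = -534717/119 + 1354/27609399 = -14763214843957/3285518481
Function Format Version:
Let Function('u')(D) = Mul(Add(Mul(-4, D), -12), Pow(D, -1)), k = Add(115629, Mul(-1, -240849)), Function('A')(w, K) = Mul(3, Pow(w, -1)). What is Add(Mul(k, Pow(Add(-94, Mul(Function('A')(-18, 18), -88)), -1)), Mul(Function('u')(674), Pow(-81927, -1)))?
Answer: Rational(-14763214843957, 3285518481) ≈ -4493.4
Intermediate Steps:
k = 356478 (k = Add(115629, 240849) = 356478)
Function('u')(D) = Mul(Pow(D, -1), Add(-12, Mul(-4, D))) (Function('u')(D) = Mul(Add(-12, Mul(-4, D)), Pow(D, -1)) = Mul(Pow(D, -1), Add(-12, Mul(-4, D))))
Add(Mul(k, Pow(Add(-94, Mul(Function('A')(-18, 18), -88)), -1)), Mul(Function('u')(674), Pow(-81927, -1))) = Add(Mul(356478, Pow(Add(-94, Mul(Mul(3, Pow(-18, -1)), -88)), -1)), Mul(Add(-4, Mul(-12, Pow(674, -1))), Pow(-81927, -1))) = Add(Mul(356478, Pow(Add(-94, Mul(Mul(3, Rational(-1, 18)), -88)), -1)), Mul(Add(-4, Mul(-12, Rational(1, 674))), Rational(-1, 81927))) = Add(Mul(356478, Pow(Add(-94, Mul(Rational(-1, 6), -88)), -1)), Mul(Add(-4, Rational(-6, 337)), Rational(-1, 81927))) = Add(Mul(356478, Pow(Add(-94, Rational(44, 3)), -1)), Mul(Rational(-1354, 337), Rational(-1, 81927))) = Add(Mul(356478, Pow(Rational(-238, 3), -1)), Rational(1354, 27609399)) = Add(Mul(356478, Rational(-3, 238)), Rational(1354, 27609399)) = Add(Rational(-534717, 119), Rational(1354, 27609399)) = Rational(-14763214843957, 3285518481)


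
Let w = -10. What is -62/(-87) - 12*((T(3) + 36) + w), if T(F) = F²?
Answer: -36478/87 ≈ -419.29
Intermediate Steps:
-62/(-87) - 12*((T(3) + 36) + w) = -62/(-87) - 12*((3² + 36) - 10) = -62*(-1/87) - 12*((9 + 36) - 10) = 62/87 - 12*(45 - 10) = 62/87 - 12*35 = 62/87 - 420 = -36478/87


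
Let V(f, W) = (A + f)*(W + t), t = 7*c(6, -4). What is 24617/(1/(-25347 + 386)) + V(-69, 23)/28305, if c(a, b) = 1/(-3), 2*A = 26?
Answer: -52177290128827/84915 ≈ -6.1446e+8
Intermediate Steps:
A = 13 (A = (½)*26 = 13)
c(a, b) = -⅓
t = -7/3 (t = 7*(-⅓) = -7/3 ≈ -2.3333)
V(f, W) = (13 + f)*(-7/3 + W) (V(f, W) = (13 + f)*(W - 7/3) = (13 + f)*(-7/3 + W))
24617/(1/(-25347 + 386)) + V(-69, 23)/28305 = 24617/(1/(-25347 + 386)) + (-91/3 + 13*23 - 7/3*(-69) + 23*(-69))/28305 = 24617/(1/(-24961)) + (-91/3 + 299 + 161 - 1587)*(1/28305) = 24617/(-1/24961) - 3472/3*1/28305 = 24617*(-24961) - 3472/84915 = -614464937 - 3472/84915 = -52177290128827/84915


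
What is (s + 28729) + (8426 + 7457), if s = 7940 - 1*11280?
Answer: 41272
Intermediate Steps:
s = -3340 (s = 7940 - 11280 = -3340)
(s + 28729) + (8426 + 7457) = (-3340 + 28729) + (8426 + 7457) = 25389 + 15883 = 41272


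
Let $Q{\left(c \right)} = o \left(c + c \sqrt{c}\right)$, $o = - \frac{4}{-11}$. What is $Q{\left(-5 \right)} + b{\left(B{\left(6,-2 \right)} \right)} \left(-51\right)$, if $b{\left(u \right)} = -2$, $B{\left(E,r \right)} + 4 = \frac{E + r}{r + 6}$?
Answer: $\frac{1102}{11} - \frac{20 i \sqrt{5}}{11} \approx 100.18 - 4.0656 i$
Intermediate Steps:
$B{\left(E,r \right)} = -4 + \frac{E + r}{6 + r}$ ($B{\left(E,r \right)} = -4 + \frac{E + r}{r + 6} = -4 + \frac{E + r}{6 + r}$)
$o = \frac{4}{11}$ ($o = \left(-4\right) \left(- \frac{1}{11}\right) = \frac{4}{11} \approx 0.36364$)
$Q{\left(c \right)} = \frac{4 c}{11} + \frac{4 c^{\frac{3}{2}}}{11}$ ($Q{\left(c \right)} = \frac{4 \left(c + c \sqrt{c}\right)}{11} = \frac{4 \left(c + c^{\frac{3}{2}}\right)}{11} = \frac{4 c}{11} + \frac{4 c^{\frac{3}{2}}}{11}$)
$Q{\left(-5 \right)} + b{\left(B{\left(6,-2 \right)} \right)} \left(-51\right) = \left(\frac{4}{11} \left(-5\right) + \frac{4 \left(-5\right)^{\frac{3}{2}}}{11}\right) - -102 = \left(- \frac{20}{11} + \frac{4 \left(- 5 i \sqrt{5}\right)}{11}\right) + 102 = \left(- \frac{20}{11} - \frac{20 i \sqrt{5}}{11}\right) + 102 = \frac{1102}{11} - \frac{20 i \sqrt{5}}{11}$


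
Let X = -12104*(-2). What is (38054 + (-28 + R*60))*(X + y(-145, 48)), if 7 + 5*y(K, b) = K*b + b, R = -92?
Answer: 3709617226/5 ≈ 7.4192e+8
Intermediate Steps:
y(K, b) = -7/5 + b/5 + K*b/5 (y(K, b) = -7/5 + (K*b + b)/5 = -7/5 + (b + K*b)/5 = -7/5 + (b/5 + K*b/5) = -7/5 + b/5 + K*b/5)
X = 24208
(38054 + (-28 + R*60))*(X + y(-145, 48)) = (38054 + (-28 - 92*60))*(24208 + (-7/5 + (⅕)*48 + (⅕)*(-145)*48)) = (38054 + (-28 - 5520))*(24208 + (-7/5 + 48/5 - 1392)) = (38054 - 5548)*(24208 - 6919/5) = 32506*(114121/5) = 3709617226/5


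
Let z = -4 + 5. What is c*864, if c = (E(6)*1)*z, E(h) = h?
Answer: 5184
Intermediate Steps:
z = 1
c = 6 (c = (6*1)*1 = 6*1 = 6)
c*864 = 6*864 = 5184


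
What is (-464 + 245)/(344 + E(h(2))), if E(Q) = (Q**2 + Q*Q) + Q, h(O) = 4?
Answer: -219/380 ≈ -0.57632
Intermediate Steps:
E(Q) = Q + 2*Q**2 (E(Q) = (Q**2 + Q**2) + Q = 2*Q**2 + Q = Q + 2*Q**2)
(-464 + 245)/(344 + E(h(2))) = (-464 + 245)/(344 + 4*(1 + 2*4)) = -219/(344 + 4*(1 + 8)) = -219/(344 + 4*9) = -219/(344 + 36) = -219/380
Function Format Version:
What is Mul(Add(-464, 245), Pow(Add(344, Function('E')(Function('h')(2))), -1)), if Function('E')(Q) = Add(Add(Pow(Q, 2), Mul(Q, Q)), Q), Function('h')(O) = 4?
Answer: Rational(-219, 380) ≈ -0.57632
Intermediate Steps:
Function('E')(Q) = Add(Q, Mul(2, Pow(Q, 2))) (Function('E')(Q) = Add(Add(Pow(Q, 2), Pow(Q, 2)), Q) = Add(Mul(2, Pow(Q, 2)), Q) = Add(Q, Mul(2, Pow(Q, 2))))
Mul(Add(-464, 245), Pow(Add(344, Function('E')(Function('h')(2))), -1)) = Mul(Add(-464, 245), Pow(Add(344, Mul(4, Add(1, Mul(2, 4)))), -1)) = Mul(-219, Pow(Add(344, Mul(4, Add(1, 8))), -1)) = Mul(-219, Pow(Add(344, Mul(4, 9)), -1)) = Mul(-219, Pow(Add(344, 36), -1)) = Mul(-219, Pow(380, -1)) = Mul(-219, Rational(1, 380)) = Rational(-219, 380)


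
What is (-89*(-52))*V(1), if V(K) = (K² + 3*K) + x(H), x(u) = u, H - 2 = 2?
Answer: 37024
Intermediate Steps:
H = 4 (H = 2 + 2 = 4)
V(K) = 4 + K² + 3*K (V(K) = (K² + 3*K) + 4 = 4 + K² + 3*K)
(-89*(-52))*V(1) = (-89*(-52))*(4 + 1² + 3*1) = 4628*(4 + 1 + 3) = 4628*8 = 37024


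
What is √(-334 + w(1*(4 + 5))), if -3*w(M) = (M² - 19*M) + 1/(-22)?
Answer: I*√1324158/66 ≈ 17.435*I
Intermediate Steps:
w(M) = 1/66 - M²/3 + 19*M/3 (w(M) = -((M² - 19*M) + 1/(-22))/3 = -((M² - 19*M) - 1/22)/3 = -(-1/22 + M² - 19*M)/3 = 1/66 - M²/3 + 19*M/3)
√(-334 + w(1*(4 + 5))) = √(-334 + (1/66 - (4 + 5)²/3 + 19*(1*(4 + 5))/3)) = √(-334 + (1/66 - (1*9)²/3 + 19*(1*9)/3)) = √(-334 + (1/66 - ⅓*9² + (19/3)*9)) = √(-334 + (1/66 - ⅓*81 + 57)) = √(-334 + (1/66 - 27 + 57)) = √(-334 + 1981/66) = √(-20063/66) = I*√1324158/66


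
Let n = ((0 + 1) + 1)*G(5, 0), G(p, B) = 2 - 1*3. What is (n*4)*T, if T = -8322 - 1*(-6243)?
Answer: 16632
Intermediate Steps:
G(p, B) = -1 (G(p, B) = 2 - 3 = -1)
n = -2 (n = ((0 + 1) + 1)*(-1) = (1 + 1)*(-1) = 2*(-1) = -2)
T = -2079 (T = -8322 + 6243 = -2079)
(n*4)*T = -2*4*(-2079) = -8*(-2079) = 16632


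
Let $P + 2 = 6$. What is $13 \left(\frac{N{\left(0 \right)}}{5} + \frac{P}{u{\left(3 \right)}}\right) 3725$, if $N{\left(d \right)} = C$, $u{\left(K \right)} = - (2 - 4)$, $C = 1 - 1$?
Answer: $96850$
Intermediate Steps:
$P = 4$ ($P = -2 + 6 = 4$)
$C = 0$ ($C = 1 - 1 = 0$)
$u{\left(K \right)} = 2$ ($u{\left(K \right)} = - (2 - 4) = \left(-1\right) \left(-2\right) = 2$)
$N{\left(d \right)} = 0$
$13 \left(\frac{N{\left(0 \right)}}{5} + \frac{P}{u{\left(3 \right)}}\right) 3725 = 13 \left(\frac{0}{5} + \frac{4}{2}\right) 3725 = 13 \left(0 \cdot \frac{1}{5} + 4 \cdot \frac{1}{2}\right) 3725 = 13 \left(0 + 2\right) 3725 = 13 \cdot 2 \cdot 3725 = 26 \cdot 3725 = 96850$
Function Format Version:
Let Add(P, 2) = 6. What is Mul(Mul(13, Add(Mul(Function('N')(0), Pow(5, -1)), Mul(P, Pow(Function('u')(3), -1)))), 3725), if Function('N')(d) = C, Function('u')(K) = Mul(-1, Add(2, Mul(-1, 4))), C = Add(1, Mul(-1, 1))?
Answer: 96850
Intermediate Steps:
P = 4 (P = Add(-2, 6) = 4)
C = 0 (C = Add(1, -1) = 0)
Function('u')(K) = 2 (Function('u')(K) = Mul(-1, Add(2, -4)) = Mul(-1, -2) = 2)
Function('N')(d) = 0
Mul(Mul(13, Add(Mul(Function('N')(0), Pow(5, -1)), Mul(P, Pow(Function('u')(3), -1)))), 3725) = Mul(Mul(13, Add(Mul(0, Pow(5, -1)), Mul(4, Pow(2, -1)))), 3725) = Mul(Mul(13, Add(Mul(0, Rational(1, 5)), Mul(4, Rational(1, 2)))), 3725) = Mul(Mul(13, Add(0, 2)), 3725) = Mul(Mul(13, 2), 3725) = Mul(26, 3725) = 96850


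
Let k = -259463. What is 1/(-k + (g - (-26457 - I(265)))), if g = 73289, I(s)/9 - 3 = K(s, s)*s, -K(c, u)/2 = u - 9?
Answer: -1/861884 ≈ -1.1602e-6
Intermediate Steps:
K(c, u) = 18 - 2*u (K(c, u) = -2*(u - 9) = -2*(-9 + u) = 18 - 2*u)
I(s) = 27 + 9*s*(18 - 2*s) (I(s) = 27 + 9*((18 - 2*s)*s) = 27 + 9*(s*(18 - 2*s)) = 27 + 9*s*(18 - 2*s))
1/(-k + (g - (-26457 - I(265)))) = 1/(-1*(-259463) + (73289 - (-26457 - (27 - 18*265*(-9 + 265))))) = 1/(259463 + (73289 - (-26457 - (27 - 18*265*256)))) = 1/(259463 + (73289 - (-26457 - (27 - 1221120)))) = 1/(259463 + (73289 - (-26457 - 1*(-1221093)))) = 1/(259463 + (73289 - (-26457 + 1221093))) = 1/(259463 + (73289 - 1*1194636)) = 1/(259463 + (73289 - 1194636)) = 1/(259463 - 1121347) = 1/(-861884) = -1/861884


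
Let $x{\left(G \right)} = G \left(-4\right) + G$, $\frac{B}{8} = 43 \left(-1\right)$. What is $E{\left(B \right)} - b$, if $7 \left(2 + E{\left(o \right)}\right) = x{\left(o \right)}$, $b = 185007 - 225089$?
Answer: $\frac{281592}{7} \approx 40227.0$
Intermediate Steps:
$b = -40082$
$B = -344$ ($B = 8 \cdot 43 \left(-1\right) = 8 \left(-43\right) = -344$)
$x{\left(G \right)} = - 3 G$ ($x{\left(G \right)} = - 4 G + G = - 3 G$)
$E{\left(o \right)} = -2 - \frac{3 o}{7}$ ($E{\left(o \right)} = -2 + \frac{\left(-3\right) o}{7} = -2 - \frac{3 o}{7}$)
$E{\left(B \right)} - b = \left(-2 - - \frac{1032}{7}\right) - -40082 = \left(-2 + \frac{1032}{7}\right) + 40082 = \frac{1018}{7} + 40082 = \frac{281592}{7}$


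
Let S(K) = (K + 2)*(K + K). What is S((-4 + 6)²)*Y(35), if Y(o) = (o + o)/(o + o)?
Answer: 48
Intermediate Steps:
S(K) = 2*K*(2 + K) (S(K) = (2 + K)*(2*K) = 2*K*(2 + K))
Y(o) = 1 (Y(o) = (2*o)/((2*o)) = (2*o)*(1/(2*o)) = 1)
S((-4 + 6)²)*Y(35) = (2*(-4 + 6)²*(2 + (-4 + 6)²))*1 = (2*2²*(2 + 2²))*1 = (2*4*(2 + 4))*1 = (2*4*6)*1 = 48*1 = 48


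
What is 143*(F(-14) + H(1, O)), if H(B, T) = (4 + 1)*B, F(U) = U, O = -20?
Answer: -1287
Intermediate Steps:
H(B, T) = 5*B
143*(F(-14) + H(1, O)) = 143*(-14 + 5*1) = 143*(-14 + 5) = 143*(-9) = -1287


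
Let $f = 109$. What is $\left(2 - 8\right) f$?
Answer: $-654$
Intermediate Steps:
$\left(2 - 8\right) f = \left(2 - 8\right) 109 = \left(-6\right) 109 = -654$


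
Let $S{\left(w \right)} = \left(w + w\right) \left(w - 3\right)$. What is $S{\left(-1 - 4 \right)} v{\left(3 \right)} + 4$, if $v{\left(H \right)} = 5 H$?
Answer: $1204$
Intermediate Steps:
$S{\left(w \right)} = 2 w \left(-3 + w\right)$
$S{\left(-1 - 4 \right)} v{\left(3 \right)} + 4 = 2 \left(-1 - 4\right) \left(-3 - 5\right) 5 \cdot 3 + 4 = 2 \left(-1 - 4\right) \left(-3 - 5\right) 15 + 4 = 2 \left(-5\right) \left(-3 - 5\right) 15 + 4 = 2 \left(-5\right) \left(-8\right) 15 + 4 = 80 \cdot 15 + 4 = 1200 + 4 = 1204$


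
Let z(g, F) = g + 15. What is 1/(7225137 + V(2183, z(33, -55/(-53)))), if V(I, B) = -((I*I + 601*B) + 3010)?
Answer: 1/2427790 ≈ 4.1190e-7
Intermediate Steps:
z(g, F) = 15 + g
V(I, B) = -3010 - I² - 601*B (V(I, B) = -((I² + 601*B) + 3010) = -(3010 + I² + 601*B) = -3010 - I² - 601*B)
1/(7225137 + V(2183, z(33, -55/(-53)))) = 1/(7225137 + (-3010 - 1*2183² - 601*(15 + 33))) = 1/(7225137 + (-3010 - 1*4765489 - 601*48)) = 1/(7225137 + (-3010 - 4765489 - 28848)) = 1/(7225137 - 4797347) = 1/2427790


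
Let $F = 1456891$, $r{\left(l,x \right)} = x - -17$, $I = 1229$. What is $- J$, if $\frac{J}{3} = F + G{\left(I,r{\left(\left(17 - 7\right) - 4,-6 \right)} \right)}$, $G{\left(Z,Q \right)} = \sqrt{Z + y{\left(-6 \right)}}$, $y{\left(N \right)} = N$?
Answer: $-4370673 - 3 \sqrt{1223} \approx -4.3708 \cdot 10^{6}$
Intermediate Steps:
$r{\left(l,x \right)} = 17 + x$ ($r{\left(l,x \right)} = x + 17 = 17 + x$)
$G{\left(Z,Q \right)} = \sqrt{-6 + Z}$ ($G{\left(Z,Q \right)} = \sqrt{Z - 6} = \sqrt{-6 + Z}$)
$J = 4370673 + 3 \sqrt{1223}$ ($J = 3 \left(1456891 + \sqrt{-6 + 1229}\right) = 3 \left(1456891 + \sqrt{1223}\right) = 4370673 + 3 \sqrt{1223} \approx 4.3708 \cdot 10^{6}$)
$- J = - (4370673 + 3 \sqrt{1223}) = -4370673 - 3 \sqrt{1223}$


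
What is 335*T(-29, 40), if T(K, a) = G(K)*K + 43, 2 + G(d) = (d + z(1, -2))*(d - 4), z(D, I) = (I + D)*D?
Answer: -9584015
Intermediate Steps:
z(D, I) = D*(D + I) (z(D, I) = (D + I)*D = D*(D + I))
G(d) = -2 + (-1 + d)*(-4 + d) (G(d) = -2 + (d + 1*(1 - 2))*(d - 4) = -2 + (d + 1*(-1))*(-4 + d) = -2 + (d - 1)*(-4 + d) = -2 + (-1 + d)*(-4 + d))
T(K, a) = 43 + K*(2 + K² - 5*K) (T(K, a) = (2 + K² - 5*K)*K + 43 = K*(2 + K² - 5*K) + 43 = 43 + K*(2 + K² - 5*K))
335*T(-29, 40) = 335*(43 - 29*(2 + (-29)² - 5*(-29))) = 335*(43 - 29*(2 + 841 + 145)) = 335*(43 - 29*988) = 335*(43 - 28652) = 335*(-28609) = -9584015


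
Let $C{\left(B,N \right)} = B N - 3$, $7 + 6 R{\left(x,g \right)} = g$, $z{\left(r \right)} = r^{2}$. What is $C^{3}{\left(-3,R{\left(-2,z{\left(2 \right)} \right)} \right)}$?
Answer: $- \frac{27}{8} \approx -3.375$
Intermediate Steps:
$R{\left(x,g \right)} = - \frac{7}{6} + \frac{g}{6}$
$C{\left(B,N \right)} = -3 + B N$
$C^{3}{\left(-3,R{\left(-2,z{\left(2 \right)} \right)} \right)} = \left(-3 - 3 \left(- \frac{7}{6} + \frac{2^{2}}{6}\right)\right)^{3} = \left(-3 - 3 \left(- \frac{7}{6} + \frac{1}{6} \cdot 4\right)\right)^{3} = \left(-3 - 3 \left(- \frac{7}{6} + \frac{2}{3}\right)\right)^{3} = \left(-3 - - \frac{3}{2}\right)^{3} = \left(-3 + \frac{3}{2}\right)^{3} = \left(- \frac{3}{2}\right)^{3} = - \frac{27}{8}$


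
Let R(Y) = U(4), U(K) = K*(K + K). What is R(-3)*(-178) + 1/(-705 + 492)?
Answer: -1213249/213 ≈ -5696.0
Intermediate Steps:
U(K) = 2*K**2 (U(K) = K*(2*K) = 2*K**2)
R(Y) = 32 (R(Y) = 2*4**2 = 2*16 = 32)
R(-3)*(-178) + 1/(-705 + 492) = 32*(-178) + 1/(-705 + 492) = -5696 + 1/(-213) = -5696 - 1/213 = -1213249/213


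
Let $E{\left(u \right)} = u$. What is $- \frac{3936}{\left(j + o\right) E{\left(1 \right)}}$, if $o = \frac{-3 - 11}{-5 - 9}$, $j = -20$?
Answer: $\frac{3936}{19} \approx 207.16$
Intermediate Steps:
$o = 1$ ($o = - \frac{14}{-14} = \left(-14\right) \left(- \frac{1}{14}\right) = 1$)
$- \frac{3936}{\left(j + o\right) E{\left(1 \right)}} = - \frac{3936}{\left(-20 + 1\right) 1} = - \frac{3936}{\left(-19\right) 1} = - \frac{3936}{-19} = \left(-3936\right) \left(- \frac{1}{19}\right) = \frac{3936}{19}$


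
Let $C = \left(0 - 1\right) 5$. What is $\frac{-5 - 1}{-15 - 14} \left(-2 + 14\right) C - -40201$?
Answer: $\frac{1165469}{29} \approx 40189.0$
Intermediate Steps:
$C = -5$ ($C = \left(-1\right) 5 = -5$)
$\frac{-5 - 1}{-15 - 14} \left(-2 + 14\right) C - -40201 = \frac{-5 - 1}{-15 - 14} \left(-2 + 14\right) \left(-5\right) - -40201 = - \frac{6}{-29} \cdot 12 \left(-5\right) + 40201 = \left(-6\right) \left(- \frac{1}{29}\right) 12 \left(-5\right) + 40201 = \frac{6}{29} \cdot 12 \left(-5\right) + 40201 = \frac{72}{29} \left(-5\right) + 40201 = - \frac{360}{29} + 40201 = \frac{1165469}{29}$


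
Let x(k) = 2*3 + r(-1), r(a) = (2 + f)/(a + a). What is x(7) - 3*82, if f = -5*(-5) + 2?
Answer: -509/2 ≈ -254.50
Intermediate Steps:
f = 27 (f = 25 + 2 = 27)
r(a) = 29/(2*a) (r(a) = (2 + 27)/(a + a) = 29/((2*a)) = 29*(1/(2*a)) = 29/(2*a))
x(k) = -17/2 (x(k) = 2*3 + (29/2)/(-1) = 6 + (29/2)*(-1) = 6 - 29/2 = -17/2)
x(7) - 3*82 = -17/2 - 3*82 = -17/2 - 246 = -509/2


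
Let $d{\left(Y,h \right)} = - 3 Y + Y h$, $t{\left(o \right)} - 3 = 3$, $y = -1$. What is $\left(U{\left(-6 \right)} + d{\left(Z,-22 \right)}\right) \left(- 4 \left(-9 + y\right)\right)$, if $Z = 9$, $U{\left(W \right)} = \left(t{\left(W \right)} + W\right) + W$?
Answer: $-9240$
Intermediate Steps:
$t{\left(o \right)} = 6$ ($t{\left(o \right)} = 3 + 3 = 6$)
$U{\left(W \right)} = 6 + 2 W$ ($U{\left(W \right)} = \left(6 + W\right) + W = 6 + 2 W$)
$\left(U{\left(-6 \right)} + d{\left(Z,-22 \right)}\right) \left(- 4 \left(-9 + y\right)\right) = \left(\left(6 + 2 \left(-6\right)\right) + 9 \left(-3 - 22\right)\right) \left(- 4 \left(-9 - 1\right)\right) = \left(\left(6 - 12\right) + 9 \left(-25\right)\right) \left(\left(-4\right) \left(-10\right)\right) = \left(-6 - 225\right) 40 = \left(-231\right) 40 = -9240$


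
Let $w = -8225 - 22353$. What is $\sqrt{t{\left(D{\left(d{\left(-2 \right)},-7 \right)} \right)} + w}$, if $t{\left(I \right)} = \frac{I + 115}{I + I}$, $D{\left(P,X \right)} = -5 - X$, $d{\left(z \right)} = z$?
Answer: $\frac{i \sqrt{122195}}{2} \approx 174.78 i$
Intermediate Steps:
$w = -30578$ ($w = -8225 - 22353 = -30578$)
$t{\left(I \right)} = \frac{115 + I}{2 I}$
$\sqrt{t{\left(D{\left(d{\left(-2 \right)},-7 \right)} \right)} + w} = \sqrt{\frac{115 - -2}{2 \left(-5 - -7\right)} - 30578} = \sqrt{\frac{115 + \left(-5 + 7\right)}{2 \left(-5 + 7\right)} - 30578} = \sqrt{\frac{115 + 2}{2 \cdot 2} - 30578} = \sqrt{\frac{1}{2} \cdot \frac{1}{2} \cdot 117 - 30578} = \sqrt{\frac{117}{4} - 30578} = \sqrt{- \frac{122195}{4}} = \frac{i \sqrt{122195}}{2}$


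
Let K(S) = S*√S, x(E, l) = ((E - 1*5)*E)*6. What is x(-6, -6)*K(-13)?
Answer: -5148*I*√13 ≈ -18561.0*I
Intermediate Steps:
x(E, l) = 6*E*(-5 + E) (x(E, l) = ((E - 5)*E)*6 = ((-5 + E)*E)*6 = (E*(-5 + E))*6 = 6*E*(-5 + E))
K(S) = S^(3/2)
x(-6, -6)*K(-13) = (6*(-6)*(-5 - 6))*(-13)^(3/2) = (6*(-6)*(-11))*(-13*I*√13) = 396*(-13*I*√13) = -5148*I*√13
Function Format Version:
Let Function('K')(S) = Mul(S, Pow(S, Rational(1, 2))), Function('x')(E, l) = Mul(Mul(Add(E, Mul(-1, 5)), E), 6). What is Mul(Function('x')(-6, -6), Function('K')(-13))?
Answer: Mul(-5148, I, Pow(13, Rational(1, 2))) ≈ Mul(-18561., I)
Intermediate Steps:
Function('x')(E, l) = Mul(6, E, Add(-5, E)) (Function('x')(E, l) = Mul(Mul(Add(E, -5), E), 6) = Mul(Mul(Add(-5, E), E), 6) = Mul(Mul(E, Add(-5, E)), 6) = Mul(6, E, Add(-5, E)))
Function('K')(S) = Pow(S, Rational(3, 2))
Mul(Function('x')(-6, -6), Function('K')(-13)) = Mul(Mul(6, -6, Add(-5, -6)), Pow(-13, Rational(3, 2))) = Mul(Mul(6, -6, -11), Mul(-13, I, Pow(13, Rational(1, 2)))) = Mul(396, Mul(-13, I, Pow(13, Rational(1, 2)))) = Mul(-5148, I, Pow(13, Rational(1, 2)))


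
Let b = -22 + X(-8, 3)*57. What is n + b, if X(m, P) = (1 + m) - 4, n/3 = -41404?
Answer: -124861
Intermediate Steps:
n = -124212 (n = 3*(-41404) = -124212)
X(m, P) = -3 + m
b = -649 (b = -22 + (-3 - 8)*57 = -22 - 11*57 = -22 - 627 = -649)
n + b = -124212 - 649 = -124861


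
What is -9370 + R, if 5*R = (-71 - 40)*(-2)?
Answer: -46628/5 ≈ -9325.6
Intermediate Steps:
R = 222/5 (R = ((-71 - 40)*(-2))/5 = (-111*(-2))/5 = (1/5)*222 = 222/5 ≈ 44.400)
-9370 + R = -9370 + 222/5 = -46628/5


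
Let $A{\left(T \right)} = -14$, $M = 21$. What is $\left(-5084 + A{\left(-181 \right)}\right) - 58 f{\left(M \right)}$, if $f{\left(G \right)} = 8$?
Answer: $-5562$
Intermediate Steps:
$\left(-5084 + A{\left(-181 \right)}\right) - 58 f{\left(M \right)} = \left(-5084 - 14\right) - 464 = -5098 - 464 = -5562$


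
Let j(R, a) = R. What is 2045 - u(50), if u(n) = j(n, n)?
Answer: 1995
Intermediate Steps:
u(n) = n
2045 - u(50) = 2045 - 1*50 = 2045 - 50 = 1995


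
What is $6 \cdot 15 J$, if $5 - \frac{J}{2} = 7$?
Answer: $-360$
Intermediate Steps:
$J = -4$ ($J = 10 - 14 = -4$)
$6 \cdot 15 J = 6 \cdot 15 \left(-4\right) = 90 \left(-4\right) = -360$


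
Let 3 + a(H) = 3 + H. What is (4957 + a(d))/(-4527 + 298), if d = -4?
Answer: -4953/4229 ≈ -1.1712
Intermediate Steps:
a(H) = H (a(H) = -3 + (3 + H) = H)
(4957 + a(d))/(-4527 + 298) = (4957 - 4)/(-4527 + 298) = 4953/(-4229) = 4953*(-1/4229) = -4953/4229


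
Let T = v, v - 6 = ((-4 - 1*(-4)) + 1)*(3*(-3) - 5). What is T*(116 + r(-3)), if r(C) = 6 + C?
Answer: -952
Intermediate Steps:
v = -8 (v = 6 + ((-4 - 1*(-4)) + 1)*(3*(-3) - 5) = 6 + ((-4 + 4) + 1)*(-9 - 5) = 6 + (0 + 1)*(-14) = 6 + 1*(-14) = 6 - 14 = -8)
T = -8
T*(116 + r(-3)) = -8*(116 + (6 - 3)) = -8*(116 + 3) = -8*119 = -952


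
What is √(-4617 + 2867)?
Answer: 5*I*√70 ≈ 41.833*I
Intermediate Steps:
√(-4617 + 2867) = √(-1750) = 5*I*√70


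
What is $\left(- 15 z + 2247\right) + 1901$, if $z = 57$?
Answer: $3293$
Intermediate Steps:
$\left(- 15 z + 2247\right) + 1901 = \left(\left(-15\right) 57 + 2247\right) + 1901 = \left(-855 + 2247\right) + 1901 = 1392 + 1901 = 3293$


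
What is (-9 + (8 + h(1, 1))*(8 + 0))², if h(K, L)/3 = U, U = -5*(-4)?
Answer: 286225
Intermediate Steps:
U = 20
h(K, L) = 60 (h(K, L) = 3*20 = 60)
(-9 + (8 + h(1, 1))*(8 + 0))² = (-9 + (8 + 60)*(8 + 0))² = (-9 + 68*8)² = (-9 + 544)² = 535² = 286225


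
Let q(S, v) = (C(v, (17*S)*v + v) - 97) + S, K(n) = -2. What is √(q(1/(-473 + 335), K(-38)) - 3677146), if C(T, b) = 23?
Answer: I*√70028977818/138 ≈ 1917.6*I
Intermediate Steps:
q(S, v) = -74 + S (q(S, v) = (23 - 97) + S = -74 + S)
√(q(1/(-473 + 335), K(-38)) - 3677146) = √((-74 + 1/(-473 + 335)) - 3677146) = √((-74 + 1/(-138)) - 3677146) = √((-74 - 1/138) - 3677146) = √(-10213/138 - 3677146) = √(-507456361/138) = I*√70028977818/138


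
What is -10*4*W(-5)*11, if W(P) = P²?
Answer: -11000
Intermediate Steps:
-10*4*W(-5)*11 = -10*4*(-5)²*11 = -10*4*25*11 = -1000*11 = -10*1100 = -11000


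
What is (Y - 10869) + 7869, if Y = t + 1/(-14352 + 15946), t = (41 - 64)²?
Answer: -3938773/1594 ≈ -2471.0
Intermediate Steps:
t = 529 (t = (-23)² = 529)
Y = 843227/1594 (Y = 529 + 1/(-14352 + 15946) = 529 + 1/1594 = 843227/1594 ≈ 529.00)
(Y - 10869) + 7869 = (843227/1594 - 10869) + 7869 = -16481959/1594 + 7869 = -3938773/1594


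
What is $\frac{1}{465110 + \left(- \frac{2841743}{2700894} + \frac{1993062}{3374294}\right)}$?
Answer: $\frac{92996024682}{43253338123241377} \approx 2.15 \cdot 10^{-6}$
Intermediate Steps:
$\frac{1}{465110 + \left(- \frac{2841743}{2700894} + \frac{1993062}{3374294}\right)} = \frac{1}{465110 + \left(\left(-2841743\right) \frac{1}{2700894} + 1993062 \cdot \frac{1}{3374294}\right)} = \frac{1}{465110 + \left(- \frac{2841743}{2700894} + \frac{996531}{1687147}\right)} = \frac{1}{465110 - \frac{42916603643}{92996024682}} = \frac{1}{\frac{43253338123241377}{92996024682}} = \frac{92996024682}{43253338123241377}$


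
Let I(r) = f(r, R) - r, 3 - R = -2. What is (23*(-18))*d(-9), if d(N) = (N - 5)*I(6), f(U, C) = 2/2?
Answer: -28980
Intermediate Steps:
R = 5 (R = 3 - 1*(-2) = 3 + 2 = 5)
f(U, C) = 1 (f(U, C) = 2*(½) = 1)
I(r) = 1 - r
d(N) = 25 - 5*N (d(N) = (N - 5)*(1 - 1*6) = (-5 + N)*(1 - 6) = (-5 + N)*(-5) = 25 - 5*N)
(23*(-18))*d(-9) = (23*(-18))*(25 - 5*(-9)) = -414*(25 + 45) = -414*70 = -28980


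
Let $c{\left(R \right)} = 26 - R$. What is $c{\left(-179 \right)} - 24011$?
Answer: $-23806$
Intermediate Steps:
$c{\left(-179 \right)} - 24011 = \left(26 - -179\right) - 24011 = \left(26 + 179\right) - 24011 = 205 - 24011 = -23806$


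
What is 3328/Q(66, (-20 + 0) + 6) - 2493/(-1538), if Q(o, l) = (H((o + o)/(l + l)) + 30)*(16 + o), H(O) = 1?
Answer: 5727835/1954798 ≈ 2.9301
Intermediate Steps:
Q(o, l) = 496 + 31*o (Q(o, l) = (1 + 30)*(16 + o) = 31*(16 + o) = 496 + 31*o)
3328/Q(66, (-20 + 0) + 6) - 2493/(-1538) = 3328/(496 + 31*66) - 2493/(-1538) = 3328/(496 + 2046) - 2493*(-1/1538) = 3328/2542 + 2493/1538 = 3328*(1/2542) + 2493/1538 = 1664/1271 + 2493/1538 = 5727835/1954798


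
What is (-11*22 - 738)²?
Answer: 960400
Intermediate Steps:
(-11*22 - 738)² = (-242 - 738)² = (-980)² = 960400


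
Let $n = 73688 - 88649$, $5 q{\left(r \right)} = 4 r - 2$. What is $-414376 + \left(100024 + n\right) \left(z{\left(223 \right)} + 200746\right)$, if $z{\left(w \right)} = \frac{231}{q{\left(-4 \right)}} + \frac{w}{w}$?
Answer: $\frac{102421616855}{6} \approx 1.707 \cdot 10^{10}$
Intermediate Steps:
$q{\left(r \right)} = - \frac{2}{5} + \frac{4 r}{5}$ ($q{\left(r \right)} = \frac{4 r - 2}{5} = \frac{-2 + 4 r}{5} = - \frac{2}{5} + \frac{4 r}{5}$)
$n = -14961$ ($n = 73688 - 88649 = -14961$)
$z{\left(w \right)} = - \frac{379}{6}$ ($z{\left(w \right)} = \frac{231}{- \frac{2}{5} + \frac{4}{5} \left(-4\right)} + \frac{w}{w} = \frac{231}{- \frac{2}{5} - \frac{16}{5}} + 1 = \frac{231}{- \frac{18}{5}} + 1 = 231 \left(- \frac{5}{18}\right) + 1 = - \frac{385}{6} + 1 = - \frac{379}{6}$)
$-414376 + \left(100024 + n\right) \left(z{\left(223 \right)} + 200746\right) = -414376 + \left(100024 - 14961\right) \left(- \frac{379}{6} + 200746\right) = -414376 + 85063 \cdot \frac{1204097}{6} = -414376 + \frac{102424103111}{6} = \frac{102421616855}{6}$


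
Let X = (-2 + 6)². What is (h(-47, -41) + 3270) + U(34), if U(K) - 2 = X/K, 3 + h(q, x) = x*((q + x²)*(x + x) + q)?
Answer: 93477976/17 ≈ 5.4987e+6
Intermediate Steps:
X = 16 (X = 4² = 16)
h(q, x) = -3 + x*(q + 2*x*(q + x²)) (h(q, x) = -3 + x*((q + x²)*(x + x) + q) = -3 + x*((q + x²)*(2*x) + q) = -3 + x*(2*x*(q + x²) + q) = -3 + x*(q + 2*x*(q + x²)))
U(K) = 2 + 16/K
(h(-47, -41) + 3270) + U(34) = ((-3 + 2*(-41)⁴ - 47*(-41) + 2*(-47)*(-41)²) + 3270) + (2 + 16/34) = ((-3 + 2*2825761 + 1927 + 2*(-47)*1681) + 3270) + (2 + 16*(1/34)) = ((-3 + 5651522 + 1927 - 158014) + 3270) + (2 + 8/17) = (5495432 + 3270) + 42/17 = 5498702 + 42/17 = 93477976/17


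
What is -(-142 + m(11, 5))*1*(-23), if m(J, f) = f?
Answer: -3151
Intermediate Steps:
-(-142 + m(11, 5))*1*(-23) = -(-142 + 5)*1*(-23) = -(-137)*(-23) = -1*3151 = -3151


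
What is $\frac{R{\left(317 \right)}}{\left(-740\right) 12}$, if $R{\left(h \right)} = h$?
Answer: $- \frac{317}{8880} \approx -0.035698$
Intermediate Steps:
$\frac{R{\left(317 \right)}}{\left(-740\right) 12} = \frac{317}{\left(-740\right) 12} = \frac{317}{-8880} = 317 \left(- \frac{1}{8880}\right) = - \frac{317}{8880}$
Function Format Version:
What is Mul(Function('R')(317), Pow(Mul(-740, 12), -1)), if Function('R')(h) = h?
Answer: Rational(-317, 8880) ≈ -0.035698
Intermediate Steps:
Mul(Function('R')(317), Pow(Mul(-740, 12), -1)) = Mul(317, Pow(Mul(-740, 12), -1)) = Mul(317, Pow(-8880, -1)) = Mul(317, Rational(-1, 8880)) = Rational(-317, 8880)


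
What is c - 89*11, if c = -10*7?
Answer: -1049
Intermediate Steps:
c = -70
c - 89*11 = -70 - 89*11 = -70 - 979 = -1049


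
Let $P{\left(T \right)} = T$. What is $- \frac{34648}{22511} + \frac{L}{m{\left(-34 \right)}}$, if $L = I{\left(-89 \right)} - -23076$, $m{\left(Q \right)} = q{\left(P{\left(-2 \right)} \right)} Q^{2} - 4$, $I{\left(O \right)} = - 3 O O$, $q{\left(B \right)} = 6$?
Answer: $- \frac{255644993}{156046252} \approx -1.6383$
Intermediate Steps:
$I{\left(O \right)} = - 3 O^{2}$
$m{\left(Q \right)} = -4 + 6 Q^{2}$ ($m{\left(Q \right)} = 6 Q^{2} - 4 = -4 + 6 Q^{2}$)
$L = -687$ ($L = - 3 \left(-89\right)^{2} - -23076 = \left(-3\right) 7921 + 23076 = -23763 + 23076 = -687$)
$- \frac{34648}{22511} + \frac{L}{m{\left(-34 \right)}} = - \frac{34648}{22511} - \frac{687}{-4 + 6 \left(-34\right)^{2}} = \left(-34648\right) \frac{1}{22511} - \frac{687}{-4 + 6 \cdot 1156} = - \frac{34648}{22511} - \frac{687}{-4 + 6936} = - \frac{34648}{22511} - \frac{687}{6932} = - \frac{255644993}{156046252}$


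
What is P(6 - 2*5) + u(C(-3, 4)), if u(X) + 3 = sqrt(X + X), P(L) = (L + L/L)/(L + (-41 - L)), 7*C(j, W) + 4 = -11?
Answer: -120/41 + I*sqrt(210)/7 ≈ -2.9268 + 2.0702*I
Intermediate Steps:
C(j, W) = -15/7 (C(j, W) = -4/7 + (1/7)*(-11) = -4/7 - 11/7 = -15/7)
P(L) = -1/41 - L/41 (P(L) = (L + 1)/(-41) = (1 + L)*(-1/41) = -1/41 - L/41)
u(X) = -3 + sqrt(2)*sqrt(X) (u(X) = -3 + sqrt(X + X) = -3 + sqrt(2*X) = -3 + sqrt(2)*sqrt(X))
P(6 - 2*5) + u(C(-3, 4)) = (-1/41 - (6 - 2*5)/41) + (-3 + sqrt(2)*sqrt(-15/7)) = (-1/41 - (6 - 10)/41) + (-3 + sqrt(2)*(I*sqrt(105)/7)) = (-1/41 - 1/41*(-4)) + (-3 + I*sqrt(210)/7) = (-1/41 + 4/41) + (-3 + I*sqrt(210)/7) = 3/41 + (-3 + I*sqrt(210)/7) = -120/41 + I*sqrt(210)/7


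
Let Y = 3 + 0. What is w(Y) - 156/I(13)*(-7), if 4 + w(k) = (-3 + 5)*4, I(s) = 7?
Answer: 160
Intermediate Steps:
Y = 3
w(k) = 4 (w(k) = -4 + (-3 + 5)*4 = -4 + 2*4 = -4 + 8 = 4)
w(Y) - 156/I(13)*(-7) = 4 - 156/7*(-7) = 4 + 156 = 160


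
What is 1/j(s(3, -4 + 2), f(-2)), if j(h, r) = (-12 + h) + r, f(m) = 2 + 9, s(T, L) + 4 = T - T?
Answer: -1/5 ≈ -0.20000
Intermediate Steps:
s(T, L) = -4 (s(T, L) = -4 + (T - T) = -4 + 0 = -4)
f(m) = 11
j(h, r) = -12 + h + r
1/j(s(3, -4 + 2), f(-2)) = 1/(-12 - 4 + 11) = 1/(-5) = -1/5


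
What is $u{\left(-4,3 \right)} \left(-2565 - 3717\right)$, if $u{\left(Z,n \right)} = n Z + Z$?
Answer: $100512$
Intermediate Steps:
$u{\left(Z,n \right)} = Z + Z n$ ($u{\left(Z,n \right)} = Z n + Z = Z + Z n$)
$u{\left(-4,3 \right)} \left(-2565 - 3717\right) = - 4 \left(1 + 3\right) \left(-2565 - 3717\right) = \left(-4\right) 4 \left(-2565 - 3717\right) = \left(-16\right) \left(-6282\right) = 100512$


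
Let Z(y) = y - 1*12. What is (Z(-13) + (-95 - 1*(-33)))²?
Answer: 7569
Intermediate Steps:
Z(y) = -12 + y (Z(y) = y - 12 = -12 + y)
(Z(-13) + (-95 - 1*(-33)))² = ((-12 - 13) + (-95 - 1*(-33)))² = (-25 + (-95 + 33))² = (-25 - 62)² = (-87)² = 7569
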